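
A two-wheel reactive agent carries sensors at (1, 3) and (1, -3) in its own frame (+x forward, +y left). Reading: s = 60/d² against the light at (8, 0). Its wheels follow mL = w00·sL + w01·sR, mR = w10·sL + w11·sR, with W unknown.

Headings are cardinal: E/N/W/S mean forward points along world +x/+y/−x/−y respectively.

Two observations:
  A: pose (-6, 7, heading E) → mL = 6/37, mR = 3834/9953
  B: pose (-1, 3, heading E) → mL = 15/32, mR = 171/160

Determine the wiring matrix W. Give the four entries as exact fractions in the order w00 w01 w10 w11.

0 1/2 1 1/2

obs A: pose=(-6,7,E) → sL=60/269, sR=12/37, mL=6/37, mR=3834/9953
obs B: pose=(-1,3,E) → sL=3/5, sR=15/16, mL=15/32, mR=171/160
sensor matrix S = [[60/269, 12/37], [3/5, 15/16]]; det S = 2889/199060
solve [mL_A; mL_B] = S·[w00; w01] and [mR_A; mR_B] = S·[w10; w11]:
  w00 = 0, w01 = 1/2, w10 = 1, w11 = 1/2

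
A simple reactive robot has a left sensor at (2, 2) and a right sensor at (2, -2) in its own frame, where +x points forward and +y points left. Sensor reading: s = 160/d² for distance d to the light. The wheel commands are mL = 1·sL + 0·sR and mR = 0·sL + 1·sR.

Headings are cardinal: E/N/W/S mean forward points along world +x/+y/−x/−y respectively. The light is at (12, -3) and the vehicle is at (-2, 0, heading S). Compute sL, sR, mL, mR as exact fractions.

32/29 160/257 32/29 160/257

left sensor world pos  = (0, -2); dL² = 145
right sensor world pos = (-4, -2); dR² = 257
sL = 160/145 = 32/29
sR = 160/257 = 160/257
mL = 1·sL + 0·sR = 32/29
mR = 0·sL + 1·sR = 160/257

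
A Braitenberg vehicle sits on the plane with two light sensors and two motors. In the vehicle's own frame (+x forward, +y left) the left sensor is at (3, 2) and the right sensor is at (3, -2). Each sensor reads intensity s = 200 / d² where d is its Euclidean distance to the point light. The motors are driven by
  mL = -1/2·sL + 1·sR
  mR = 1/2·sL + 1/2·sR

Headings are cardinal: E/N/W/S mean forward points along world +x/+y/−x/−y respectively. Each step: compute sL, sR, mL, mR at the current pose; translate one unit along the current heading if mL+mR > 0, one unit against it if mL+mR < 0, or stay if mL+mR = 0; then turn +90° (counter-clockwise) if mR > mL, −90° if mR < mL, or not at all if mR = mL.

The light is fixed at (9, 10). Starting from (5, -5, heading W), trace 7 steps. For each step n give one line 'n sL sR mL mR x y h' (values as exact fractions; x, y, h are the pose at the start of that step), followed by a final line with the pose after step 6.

0 100/169 100/109 11450/18421 13900/18421 5 -5 W
1 200/333 200/373 29300/124209 70600/124209 4 -5 S
2 1 25/41 9/82 33/41 4 -6 E
3 40/41 200/173 4740/7093 7560/7093 5 -6 N
4 100/169 100/109 11450/18421 13900/18421 5 -5 W
5 200/333 200/373 29300/124209 70600/124209 4 -5 S
6 1 25/41 9/82 33/41 4 -6 E
final 5 -6 N

n=0: pose=(5,-5,W); sL=100/169, sR=100/109; mL=11450/18421, mR=13900/18421; mL+mR=150/109 → advance +1; mR−mL=2450/18421 → turn +1·90°
n=1: pose=(4,-5,S); sL=200/333, sR=200/373; mL=29300/124209, mR=70600/124209; mL+mR=300/373 → advance +1; mR−mL=41300/124209 → turn +1·90°
n=2: pose=(4,-6,E); sL=1, sR=25/41; mL=9/82, mR=33/41; mL+mR=75/82 → advance +1; mR−mL=57/82 → turn +1·90°
n=3: pose=(5,-6,N); sL=40/41, sR=200/173; mL=4740/7093, mR=7560/7093; mL+mR=300/173 → advance +1; mR−mL=2820/7093 → turn +1·90°
n=4: pose=(5,-5,W); sL=100/169, sR=100/109; mL=11450/18421, mR=13900/18421; mL+mR=150/109 → advance +1; mR−mL=2450/18421 → turn +1·90°
n=5: pose=(4,-5,S); sL=200/333, sR=200/373; mL=29300/124209, mR=70600/124209; mL+mR=300/373 → advance +1; mR−mL=41300/124209 → turn +1·90°
n=6: pose=(4,-6,E); sL=1, sR=25/41; mL=9/82, mR=33/41; mL+mR=75/82 → advance +1; mR−mL=57/82 → turn +1·90°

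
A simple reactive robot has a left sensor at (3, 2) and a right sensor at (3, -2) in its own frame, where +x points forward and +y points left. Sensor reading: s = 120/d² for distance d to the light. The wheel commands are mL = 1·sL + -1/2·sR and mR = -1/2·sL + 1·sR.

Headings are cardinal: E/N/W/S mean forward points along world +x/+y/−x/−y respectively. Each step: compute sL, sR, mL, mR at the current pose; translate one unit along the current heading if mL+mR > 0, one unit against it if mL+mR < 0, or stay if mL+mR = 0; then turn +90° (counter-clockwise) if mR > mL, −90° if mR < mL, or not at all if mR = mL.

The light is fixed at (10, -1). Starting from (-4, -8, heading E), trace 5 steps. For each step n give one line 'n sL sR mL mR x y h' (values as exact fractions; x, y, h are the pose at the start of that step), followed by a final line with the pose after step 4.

n=0: pose=(-4,-8,E); sL=60/73, sR=60/101; mL=3870/7373, mR=1350/7373; mL+mR=5220/7373 → advance +1; mR−mL=-2520/7373 → turn -1·90°
n=1: pose=(-3,-8,S); sL=120/221, sR=24/65; mL=396/1105, mR=108/1105; mL+mR=504/1105 → advance +1; mR−mL=-288/1105 → turn -1·90°
n=2: pose=(-3,-9,W); sL=30/89, sR=30/73; mL=855/6497, mR=1575/6497; mL+mR=2430/6497 → advance +1; mR−mL=720/6497 → turn +1·90°
n=3: pose=(-4,-9,S); sL=24/53, sR=120/377; mL=5868/19981, mR=1836/19981; mL+mR=7704/19981 → advance +1; mR−mL=-4032/19981 → turn -1·90°
n=4: pose=(-4,-10,W); sL=12/41, sR=60/169; mL=798/6929, mR=1446/6929; mL+mR=2244/6929 → advance +1; mR−mL=648/6929 → turn +1·90°

0 60/73 60/101 3870/7373 1350/7373 -4 -8 E
1 120/221 24/65 396/1105 108/1105 -3 -8 S
2 30/89 30/73 855/6497 1575/6497 -3 -9 W
3 24/53 120/377 5868/19981 1836/19981 -4 -9 S
4 12/41 60/169 798/6929 1446/6929 -4 -10 W
final -5 -10 S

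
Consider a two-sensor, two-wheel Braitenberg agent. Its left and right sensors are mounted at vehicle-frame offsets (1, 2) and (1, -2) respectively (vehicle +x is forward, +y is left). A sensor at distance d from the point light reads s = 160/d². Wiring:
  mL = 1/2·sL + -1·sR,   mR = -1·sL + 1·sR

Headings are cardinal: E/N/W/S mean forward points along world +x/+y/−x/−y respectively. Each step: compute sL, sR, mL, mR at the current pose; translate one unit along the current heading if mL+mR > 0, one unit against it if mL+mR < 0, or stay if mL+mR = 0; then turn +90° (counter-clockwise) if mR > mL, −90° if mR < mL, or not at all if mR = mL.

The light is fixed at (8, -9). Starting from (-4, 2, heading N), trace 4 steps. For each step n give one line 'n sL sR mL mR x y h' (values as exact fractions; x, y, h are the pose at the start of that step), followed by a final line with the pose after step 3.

n=0: pose=(-4,2,N); sL=8/17, sR=40/61; mL=-436/1037, mR=192/1037; mL+mR=-4/17 → advance -1; mR−mL=628/1037 → turn +1·90°
n=1: pose=(-4,1,W); sL=160/233, sR=160/313; mL=-12240/72929, mR=-12800/72929; mL+mR=-80/233 → advance -1; mR−mL=-560/72929 → turn -1·90°
n=2: pose=(-3,1,N); sL=16/29, sR=80/101; mL=-1512/2929, mR=704/2929; mL+mR=-8/29 → advance -1; mR−mL=2216/2929 → turn +1·90°
n=3: pose=(-3,0,W); sL=160/193, sR=32/53; mL=-1936/10229, mR=-2304/10229; mL+mR=-80/193 → advance -1; mR−mL=-368/10229 → turn -1·90°

0 8/17 40/61 -436/1037 192/1037 -4 2 N
1 160/233 160/313 -12240/72929 -12800/72929 -4 1 W
2 16/29 80/101 -1512/2929 704/2929 -3 1 N
3 160/193 32/53 -1936/10229 -2304/10229 -3 0 W
final -2 0 N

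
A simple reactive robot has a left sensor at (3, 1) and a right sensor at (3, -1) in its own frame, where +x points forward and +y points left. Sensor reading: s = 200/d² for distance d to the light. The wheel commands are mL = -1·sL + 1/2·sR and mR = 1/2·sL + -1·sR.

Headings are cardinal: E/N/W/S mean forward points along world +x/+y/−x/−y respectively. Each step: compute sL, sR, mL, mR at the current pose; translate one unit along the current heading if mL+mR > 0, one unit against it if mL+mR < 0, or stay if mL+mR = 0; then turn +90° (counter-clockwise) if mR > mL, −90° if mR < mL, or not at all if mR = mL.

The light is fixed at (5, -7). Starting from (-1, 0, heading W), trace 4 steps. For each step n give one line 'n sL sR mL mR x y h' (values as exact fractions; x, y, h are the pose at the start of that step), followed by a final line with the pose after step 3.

n=0: pose=(-1,0,W); sL=200/117, sR=40/29; mL=-3460/3393, mR=-1780/3393; mL+mR=-5240/3393 → advance -1; mR−mL=560/1131 → turn +1·90°
n=1: pose=(0,0,S); sL=25/4, sR=50/13; mL=-225/52, mR=-75/104; mL+mR=-525/104 → advance -1; mR−mL=375/104 → turn +1·90°
n=2: pose=(0,1,E); sL=40/17, sR=200/53; mL=-420/901, mR=-2340/901; mL+mR=-2760/901 → advance -1; mR−mL=-1920/901 → turn -1·90°
n=3: pose=(-1,1,S); sL=4, sR=100/37; mL=-98/37, mR=-26/37; mL+mR=-124/37 → advance -1; mR−mL=72/37 → turn +1·90°

0 200/117 40/29 -3460/3393 -1780/3393 -1 0 W
1 25/4 50/13 -225/52 -75/104 0 0 S
2 40/17 200/53 -420/901 -2340/901 0 1 E
3 4 100/37 -98/37 -26/37 -1 1 S
final -1 2 E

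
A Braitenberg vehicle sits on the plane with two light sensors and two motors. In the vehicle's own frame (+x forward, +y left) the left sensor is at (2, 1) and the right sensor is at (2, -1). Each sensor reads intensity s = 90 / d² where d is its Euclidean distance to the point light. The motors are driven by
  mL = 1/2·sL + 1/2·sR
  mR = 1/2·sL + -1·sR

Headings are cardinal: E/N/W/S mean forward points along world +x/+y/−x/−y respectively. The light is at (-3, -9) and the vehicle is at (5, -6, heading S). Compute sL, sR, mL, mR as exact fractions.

45/41 9/5 297/205 -513/410

left sensor world pos  = (6, -8); dL² = 82
right sensor world pos = (4, -8); dR² = 50
sL = 90/82 = 45/41
sR = 90/50 = 9/5
mL = 1/2·sL + 1/2·sR = 297/205
mR = 1/2·sL + -1·sR = -513/410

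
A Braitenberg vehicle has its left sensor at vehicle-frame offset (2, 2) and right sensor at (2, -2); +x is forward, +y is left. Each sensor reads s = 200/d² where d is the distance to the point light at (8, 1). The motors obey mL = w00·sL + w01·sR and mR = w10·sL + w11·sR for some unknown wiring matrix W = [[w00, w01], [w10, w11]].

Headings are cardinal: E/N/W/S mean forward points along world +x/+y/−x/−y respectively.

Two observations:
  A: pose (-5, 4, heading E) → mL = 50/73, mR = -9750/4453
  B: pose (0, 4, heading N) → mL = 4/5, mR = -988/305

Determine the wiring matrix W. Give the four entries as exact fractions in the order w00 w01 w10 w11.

1/2 0 -1 -1/2

obs A: pose=(-5,4,E) → sL=100/73, sR=100/61, mL=50/73, mR=-9750/4453
obs B: pose=(0,4,N) → sL=8/5, sR=200/61, mL=4/5, mR=-988/305
sensor matrix S = [[100/73, 100/61], [8/5, 200/61]]; det S = 8320/4453
solve [mL_A; mL_B] = S·[w00; w01] and [mR_A; mR_B] = S·[w10; w11]:
  w00 = 1/2, w01 = 0, w10 = -1, w11 = -1/2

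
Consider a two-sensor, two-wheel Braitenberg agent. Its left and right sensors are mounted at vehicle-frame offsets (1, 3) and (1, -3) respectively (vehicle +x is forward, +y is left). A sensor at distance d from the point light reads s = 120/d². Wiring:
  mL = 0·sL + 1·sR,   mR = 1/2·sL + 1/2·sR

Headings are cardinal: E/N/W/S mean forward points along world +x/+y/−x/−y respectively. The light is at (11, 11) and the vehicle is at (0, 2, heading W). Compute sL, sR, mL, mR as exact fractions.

left sensor world pos  = (-1, -1); dL² = 288
right sensor world pos = (-1, 5); dR² = 180
sL = 120/288 = 5/12
sR = 120/180 = 2/3
mL = 0·sL + 1·sR = 2/3
mR = 1/2·sL + 1/2·sR = 13/24

5/12 2/3 2/3 13/24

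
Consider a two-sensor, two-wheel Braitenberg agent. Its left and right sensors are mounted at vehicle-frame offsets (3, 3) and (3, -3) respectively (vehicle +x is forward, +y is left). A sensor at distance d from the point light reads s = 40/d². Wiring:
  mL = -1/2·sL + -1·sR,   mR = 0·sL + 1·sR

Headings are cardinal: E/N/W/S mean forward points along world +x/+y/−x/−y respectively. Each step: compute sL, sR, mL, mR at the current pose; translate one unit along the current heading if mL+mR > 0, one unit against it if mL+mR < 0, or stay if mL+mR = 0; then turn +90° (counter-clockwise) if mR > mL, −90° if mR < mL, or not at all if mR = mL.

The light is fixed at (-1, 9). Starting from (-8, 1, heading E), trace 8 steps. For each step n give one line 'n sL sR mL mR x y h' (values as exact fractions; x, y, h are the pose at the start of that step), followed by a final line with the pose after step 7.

n=0: pose=(-8,1,E); sL=40/41, sR=40/137; mL=-4380/5617, mR=40/137; mL+mR=-20/41 → advance -1; mR−mL=6020/5617 → turn +1·90°
n=1: pose=(-9,1,N); sL=20/73, sR=4/5; mL=-342/365, mR=4/5; mL+mR=-10/73 → advance -1; mR−mL=634/365 → turn +1·90°
n=2: pose=(-9,0,W); sL=8/53, sR=40/157; mL=-2748/8321, mR=40/157; mL+mR=-4/53 → advance -1; mR−mL=4868/8321 → turn +1·90°
n=3: pose=(-8,0,S); sL=1/4, sR=10/61; mL=-141/488, mR=10/61; mL+mR=-1/8 → advance -1; mR−mL=221/488 → turn +1·90°
n=4: pose=(-8,1,E); sL=40/41, sR=40/137; mL=-4380/5617, mR=40/137; mL+mR=-20/41 → advance -1; mR−mL=6020/5617 → turn +1·90°
n=5: pose=(-9,1,N); sL=20/73, sR=4/5; mL=-342/365, mR=4/5; mL+mR=-10/73 → advance -1; mR−mL=634/365 → turn +1·90°
n=6: pose=(-9,0,W); sL=8/53, sR=40/157; mL=-2748/8321, mR=40/157; mL+mR=-4/53 → advance -1; mR−mL=4868/8321 → turn +1·90°
n=7: pose=(-8,0,S); sL=1/4, sR=10/61; mL=-141/488, mR=10/61; mL+mR=-1/8 → advance -1; mR−mL=221/488 → turn +1·90°

0 40/41 40/137 -4380/5617 40/137 -8 1 E
1 20/73 4/5 -342/365 4/5 -9 1 N
2 8/53 40/157 -2748/8321 40/157 -9 0 W
3 1/4 10/61 -141/488 10/61 -8 0 S
4 40/41 40/137 -4380/5617 40/137 -8 1 E
5 20/73 4/5 -342/365 4/5 -9 1 N
6 8/53 40/157 -2748/8321 40/157 -9 0 W
7 1/4 10/61 -141/488 10/61 -8 0 S
final -8 1 E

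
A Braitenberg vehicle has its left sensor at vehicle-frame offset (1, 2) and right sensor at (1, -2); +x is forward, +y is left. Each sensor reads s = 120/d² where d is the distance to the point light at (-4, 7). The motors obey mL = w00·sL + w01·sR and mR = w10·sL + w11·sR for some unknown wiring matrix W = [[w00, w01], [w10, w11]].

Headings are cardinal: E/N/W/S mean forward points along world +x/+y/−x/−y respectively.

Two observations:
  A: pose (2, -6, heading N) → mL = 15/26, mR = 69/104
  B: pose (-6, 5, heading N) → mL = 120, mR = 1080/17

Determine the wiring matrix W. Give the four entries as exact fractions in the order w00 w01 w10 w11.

obs A: pose=(2,-6,N) → sL=3/4, sR=15/26, mL=15/26, mR=69/104
obs B: pose=(-6,5,N) → sL=120/17, sR=120, mL=120, mR=1080/17
sensor matrix S = [[3/4, 15/26], [120/17, 120]]; det S = 18990/221
solve [mL_A; mL_B] = S·[w00; w01] and [mR_A; mR_B] = S·[w10; w11]:
  w00 = 0, w01 = 1, w10 = 1/2, w11 = 1/2

0 1 1/2 1/2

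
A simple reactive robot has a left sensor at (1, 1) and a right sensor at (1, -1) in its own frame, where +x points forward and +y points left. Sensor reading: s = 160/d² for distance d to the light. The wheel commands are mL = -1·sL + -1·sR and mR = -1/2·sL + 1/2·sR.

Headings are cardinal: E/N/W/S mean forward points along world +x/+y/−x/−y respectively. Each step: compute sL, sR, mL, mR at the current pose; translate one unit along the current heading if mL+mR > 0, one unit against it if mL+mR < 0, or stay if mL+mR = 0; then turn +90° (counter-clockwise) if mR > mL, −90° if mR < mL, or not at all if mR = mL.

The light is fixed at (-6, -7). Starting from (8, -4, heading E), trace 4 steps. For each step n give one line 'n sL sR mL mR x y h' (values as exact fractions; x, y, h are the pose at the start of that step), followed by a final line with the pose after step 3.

n=0: pose=(8,-4,E); sL=160/241, sR=160/229; mL=-75200/55189, mR=960/55189; mL+mR=-74240/55189 → advance -1; mR−mL=76160/55189 → turn +1·90°
n=1: pose=(7,-4,N); sL=1, sR=40/53; mL=-93/53, mR=-13/106; mL+mR=-199/106 → advance -1; mR−mL=173/106 → turn +1·90°
n=2: pose=(7,-5,W); sL=32/29, sR=160/153; mL=-9536/4437, mR=-128/4437; mL+mR=-9664/4437 → advance -1; mR−mL=3136/1479 → turn +1·90°
n=3: pose=(8,-5,S); sL=80/113, sR=16/17; mL=-3168/1921, mR=224/1921; mL+mR=-2944/1921 → advance -1; mR−mL=3392/1921 → turn +1·90°

0 160/241 160/229 -75200/55189 960/55189 8 -4 E
1 1 40/53 -93/53 -13/106 7 -4 N
2 32/29 160/153 -9536/4437 -128/4437 7 -5 W
3 80/113 16/17 -3168/1921 224/1921 8 -5 S
final 8 -4 E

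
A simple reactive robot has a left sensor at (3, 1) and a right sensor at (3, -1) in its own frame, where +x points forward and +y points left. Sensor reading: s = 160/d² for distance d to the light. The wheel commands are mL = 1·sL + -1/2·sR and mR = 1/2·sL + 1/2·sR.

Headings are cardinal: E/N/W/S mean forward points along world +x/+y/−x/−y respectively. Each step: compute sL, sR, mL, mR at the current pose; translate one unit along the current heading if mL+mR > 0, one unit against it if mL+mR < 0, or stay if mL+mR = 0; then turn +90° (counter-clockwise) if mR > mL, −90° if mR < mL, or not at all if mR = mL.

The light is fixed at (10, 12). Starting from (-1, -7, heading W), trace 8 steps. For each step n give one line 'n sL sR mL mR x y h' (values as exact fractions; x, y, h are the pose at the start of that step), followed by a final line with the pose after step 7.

0 40/149 4/13 222/1937 558/1937 -1 -7 W
1 32/121 160/653 11216/79013 20128/79013 -2 -7 S
2 80/221 80/261 12040/57681 19280/57681 -2 -8 E
3 160/433 160/389 27600/168437 65760/168437 -1 -8 N
4 40/149 4/13 222/1937 558/1937 -1 -7 W
5 32/121 160/653 11216/79013 20128/79013 -2 -7 S
6 80/221 80/261 12040/57681 19280/57681 -2 -8 E
7 160/433 160/389 27600/168437 65760/168437 -1 -8 N
final -1 -7 W

n=0: pose=(-1,-7,W); sL=40/149, sR=4/13; mL=222/1937, mR=558/1937; mL+mR=60/149 → advance +1; mR−mL=336/1937 → turn +1·90°
n=1: pose=(-2,-7,S); sL=32/121, sR=160/653; mL=11216/79013, mR=20128/79013; mL+mR=48/121 → advance +1; mR−mL=8912/79013 → turn +1·90°
n=2: pose=(-2,-8,E); sL=80/221, sR=80/261; mL=12040/57681, mR=19280/57681; mL+mR=120/221 → advance +1; mR−mL=7240/57681 → turn +1·90°
n=3: pose=(-1,-8,N); sL=160/433, sR=160/389; mL=27600/168437, mR=65760/168437; mL+mR=240/433 → advance +1; mR−mL=38160/168437 → turn +1·90°
n=4: pose=(-1,-7,W); sL=40/149, sR=4/13; mL=222/1937, mR=558/1937; mL+mR=60/149 → advance +1; mR−mL=336/1937 → turn +1·90°
n=5: pose=(-2,-7,S); sL=32/121, sR=160/653; mL=11216/79013, mR=20128/79013; mL+mR=48/121 → advance +1; mR−mL=8912/79013 → turn +1·90°
n=6: pose=(-2,-8,E); sL=80/221, sR=80/261; mL=12040/57681, mR=19280/57681; mL+mR=120/221 → advance +1; mR−mL=7240/57681 → turn +1·90°
n=7: pose=(-1,-8,N); sL=160/433, sR=160/389; mL=27600/168437, mR=65760/168437; mL+mR=240/433 → advance +1; mR−mL=38160/168437 → turn +1·90°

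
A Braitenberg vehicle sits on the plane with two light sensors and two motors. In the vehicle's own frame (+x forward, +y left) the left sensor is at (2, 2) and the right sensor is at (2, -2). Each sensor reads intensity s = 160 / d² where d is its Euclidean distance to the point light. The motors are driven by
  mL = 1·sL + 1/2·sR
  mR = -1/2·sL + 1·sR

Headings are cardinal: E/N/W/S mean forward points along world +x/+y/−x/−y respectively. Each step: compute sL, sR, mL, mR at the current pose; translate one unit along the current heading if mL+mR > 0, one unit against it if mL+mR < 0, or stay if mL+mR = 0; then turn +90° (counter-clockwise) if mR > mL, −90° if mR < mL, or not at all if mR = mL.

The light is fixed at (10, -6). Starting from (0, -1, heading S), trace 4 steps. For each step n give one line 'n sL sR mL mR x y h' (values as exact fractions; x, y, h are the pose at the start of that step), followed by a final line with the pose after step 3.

n=0: pose=(0,-1,S); sL=160/73, sR=160/153; mL=30320/11169, mR=-560/11169; mL+mR=9920/3723 → advance +1; mR−mL=-30880/11169 → turn -1·90°
n=1: pose=(0,-2,W); sL=40/37, sR=8/9; mL=508/333, mR=116/333; mL+mR=208/111 → advance +1; mR−mL=-392/333 → turn -1·90°
n=2: pose=(-1,-2,N); sL=32/41, sR=160/117; mL=7024/4797, mR=4688/4797; mL+mR=3904/1599 → advance +1; mR−mL=-2336/4797 → turn -1·90°
n=3: pose=(-1,-1,E); sL=16/13, sR=16/9; mL=248/117, mR=136/117; mL+mR=128/39 → advance +1; mR−mL=-112/117 → turn -1·90°

0 160/73 160/153 30320/11169 -560/11169 0 -1 S
1 40/37 8/9 508/333 116/333 0 -2 W
2 32/41 160/117 7024/4797 4688/4797 -1 -2 N
3 16/13 16/9 248/117 136/117 -1 -1 E
final 0 -1 S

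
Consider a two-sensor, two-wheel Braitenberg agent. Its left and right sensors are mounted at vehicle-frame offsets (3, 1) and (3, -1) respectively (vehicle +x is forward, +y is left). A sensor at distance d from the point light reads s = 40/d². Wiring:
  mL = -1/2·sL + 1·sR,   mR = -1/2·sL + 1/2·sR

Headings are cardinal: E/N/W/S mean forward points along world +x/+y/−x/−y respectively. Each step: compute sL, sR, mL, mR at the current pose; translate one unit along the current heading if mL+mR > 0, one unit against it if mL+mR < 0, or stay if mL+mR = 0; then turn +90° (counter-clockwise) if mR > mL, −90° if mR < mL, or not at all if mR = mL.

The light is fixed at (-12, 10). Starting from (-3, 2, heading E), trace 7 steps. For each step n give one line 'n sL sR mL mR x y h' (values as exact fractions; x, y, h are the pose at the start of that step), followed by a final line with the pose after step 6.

n=0: pose=(-3,2,E); sL=40/193, sR=8/45; mL=644/8685, mR=-128/8685; mL+mR=172/2895 → advance +1; mR−mL=-4/45 → turn -1·90°
n=1: pose=(-2,2,S); sL=20/121, sR=20/101; mL=1410/12221, mR=200/12221; mL+mR=1610/12221 → advance +1; mR−mL=-10/101 → turn -1·90°
n=2: pose=(-2,1,W); sL=40/149, sR=40/113; mL=3700/16837, mR=720/16837; mL+mR=4420/16837 → advance +1; mR−mL=-20/113 → turn -1·90°
n=3: pose=(-3,1,N); sL=2/5, sR=5/17; mL=8/85, mR=-9/170; mL+mR=7/170 → advance +1; mR−mL=-5/34 → turn -1·90°
n=4: pose=(-3,2,E); sL=40/193, sR=8/45; mL=644/8685, mR=-128/8685; mL+mR=172/2895 → advance +1; mR−mL=-4/45 → turn -1·90°
n=5: pose=(-2,2,S); sL=20/121, sR=20/101; mL=1410/12221, mR=200/12221; mL+mR=1610/12221 → advance +1; mR−mL=-10/101 → turn -1·90°
n=6: pose=(-2,1,W); sL=40/149, sR=40/113; mL=3700/16837, mR=720/16837; mL+mR=4420/16837 → advance +1; mR−mL=-20/113 → turn -1·90°

0 40/193 8/45 644/8685 -128/8685 -3 2 E
1 20/121 20/101 1410/12221 200/12221 -2 2 S
2 40/149 40/113 3700/16837 720/16837 -2 1 W
3 2/5 5/17 8/85 -9/170 -3 1 N
4 40/193 8/45 644/8685 -128/8685 -3 2 E
5 20/121 20/101 1410/12221 200/12221 -2 2 S
6 40/149 40/113 3700/16837 720/16837 -2 1 W
final -3 1 N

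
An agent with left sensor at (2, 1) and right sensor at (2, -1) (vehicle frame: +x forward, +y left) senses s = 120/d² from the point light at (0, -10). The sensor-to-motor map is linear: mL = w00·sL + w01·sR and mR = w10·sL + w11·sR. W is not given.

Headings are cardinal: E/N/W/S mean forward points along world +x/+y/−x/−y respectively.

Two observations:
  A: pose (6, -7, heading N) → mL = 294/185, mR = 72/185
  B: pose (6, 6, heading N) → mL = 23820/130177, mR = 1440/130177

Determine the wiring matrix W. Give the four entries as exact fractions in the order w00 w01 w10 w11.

obs A: pose=(6,-7,N) → sL=12/5, sR=60/37, mL=294/185, mR=72/185
obs B: pose=(6,6,N) → sL=120/349, sR=120/373, mL=23820/130177, mR=1440/130177
sensor matrix S = [[12/5, 60/37], [120/349, 120/373]]; det S = 1033344/4816549
solve [mL_A; mL_B] = S·[w00; w01] and [mR_A; mR_B] = S·[w10; w11]:
  w00 = 1, w01 = -1/2, w10 = 1/2, w11 = -1/2

1 -1/2 1/2 -1/2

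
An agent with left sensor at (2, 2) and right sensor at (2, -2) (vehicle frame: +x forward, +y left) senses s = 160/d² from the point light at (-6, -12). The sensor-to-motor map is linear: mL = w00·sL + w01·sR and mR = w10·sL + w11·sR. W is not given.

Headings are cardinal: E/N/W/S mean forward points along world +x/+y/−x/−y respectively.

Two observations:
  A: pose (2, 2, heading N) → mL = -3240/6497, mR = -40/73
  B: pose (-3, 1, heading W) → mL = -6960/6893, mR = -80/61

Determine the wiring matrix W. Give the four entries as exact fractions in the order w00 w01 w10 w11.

obs A: pose=(2,2,N) → sL=40/73, sR=40/89, mL=-3240/6497, mR=-40/73
obs B: pose=(-3,1,W) → sL=80/61, sR=80/113, mL=-6960/6893, mR=-80/61
sensor matrix S = [[40/73, 40/89], [80/61, 80/113]]; det S = -9024000/44783821
solve [mL_A; mL_B] = S·[w00; w01] and [mR_A; mR_B] = S·[w10; w11]:
  w00 = -1/2, w01 = -1/2, w10 = -1, w11 = 0

-1/2 -1/2 -1 0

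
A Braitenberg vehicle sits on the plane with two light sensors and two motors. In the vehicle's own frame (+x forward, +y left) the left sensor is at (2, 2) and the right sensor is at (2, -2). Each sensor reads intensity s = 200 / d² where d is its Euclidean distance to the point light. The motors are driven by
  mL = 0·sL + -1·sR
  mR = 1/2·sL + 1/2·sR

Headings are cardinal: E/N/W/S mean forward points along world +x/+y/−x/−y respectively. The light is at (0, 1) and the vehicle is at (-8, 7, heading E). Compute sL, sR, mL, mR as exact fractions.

left sensor world pos  = (-6, 9); dL² = 100
right sensor world pos = (-6, 5); dR² = 52
sL = 200/100 = 2
sR = 200/52 = 50/13
mL = 0·sL + -1·sR = -50/13
mR = 1/2·sL + 1/2·sR = 38/13

2 50/13 -50/13 38/13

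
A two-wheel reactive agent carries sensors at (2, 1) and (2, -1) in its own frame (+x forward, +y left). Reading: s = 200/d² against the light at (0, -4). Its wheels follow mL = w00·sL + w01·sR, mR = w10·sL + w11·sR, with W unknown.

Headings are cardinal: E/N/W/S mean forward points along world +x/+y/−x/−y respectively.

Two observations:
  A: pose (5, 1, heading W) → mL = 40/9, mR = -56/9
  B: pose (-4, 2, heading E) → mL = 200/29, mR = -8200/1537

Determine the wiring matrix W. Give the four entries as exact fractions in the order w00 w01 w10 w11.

obs A: pose=(5,1,W) → sL=8, sR=40/9, mL=40/9, mR=-56/9
obs B: pose=(-4,2,E) → sL=200/53, sR=200/29, mL=200/29, mR=-8200/1537
sensor matrix S = [[8, 40/9], [200/53, 200/29]]; det S = 531200/13833
solve [mL_A; mL_B] = S·[w00; w01] and [mR_A; mR_B] = S·[w10; w11]:
  w00 = 0, w01 = 1, w10 = -1/2, w11 = -1/2

0 1 -1/2 -1/2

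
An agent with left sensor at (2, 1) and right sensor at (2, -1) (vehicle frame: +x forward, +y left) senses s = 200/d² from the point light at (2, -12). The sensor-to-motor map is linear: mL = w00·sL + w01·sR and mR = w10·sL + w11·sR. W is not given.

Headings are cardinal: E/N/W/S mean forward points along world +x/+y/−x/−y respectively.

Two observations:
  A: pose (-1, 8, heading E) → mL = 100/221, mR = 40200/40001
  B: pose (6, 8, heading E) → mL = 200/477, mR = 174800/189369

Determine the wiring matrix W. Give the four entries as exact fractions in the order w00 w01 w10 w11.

obs A: pose=(-1,8,E) → sL=100/221, sR=100/181, mL=100/221, mR=40200/40001
obs B: pose=(6,8,E) → sL=200/477, sR=200/397, mL=200/477, mR=174800/189369
sensor matrix S = [[100/221, 100/181], [200/477, 200/397]]; det S = -28000000/7574949369
solve [mL_A; mL_B] = S·[w00; w01] and [mR_A; mR_B] = S·[w10; w11]:
  w00 = 1, w01 = 0, w10 = 1, w11 = 1

1 0 1 1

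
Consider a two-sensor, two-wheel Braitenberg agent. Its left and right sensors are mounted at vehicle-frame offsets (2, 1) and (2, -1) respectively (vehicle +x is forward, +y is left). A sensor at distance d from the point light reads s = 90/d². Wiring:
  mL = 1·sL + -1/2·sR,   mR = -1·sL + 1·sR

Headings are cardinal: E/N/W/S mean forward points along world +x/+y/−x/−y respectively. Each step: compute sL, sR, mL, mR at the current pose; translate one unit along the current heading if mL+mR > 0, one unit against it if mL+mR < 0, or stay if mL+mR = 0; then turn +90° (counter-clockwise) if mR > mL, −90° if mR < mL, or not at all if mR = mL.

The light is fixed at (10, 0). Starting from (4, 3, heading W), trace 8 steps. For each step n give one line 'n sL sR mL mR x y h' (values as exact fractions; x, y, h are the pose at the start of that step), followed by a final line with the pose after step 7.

n=0: pose=(4,3,W); sL=45/34, sR=9/8; mL=207/272, mR=-27/136; mL+mR=9/16 → advance +1; mR−mL=-261/272 → turn -1·90°
n=1: pose=(3,3,N); sL=90/89, sR=90/61; mL=1485/5429, mR=2520/5429; mL+mR=45/61 → advance +1; mR−mL=1035/5429 → turn +1·90°
n=2: pose=(3,4,W); sL=1, sR=45/53; mL=61/106, mR=-8/53; mL+mR=45/106 → advance +1; mR−mL=-77/106 → turn -1·90°
n=3: pose=(2,4,N); sL=10/13, sR=18/17; mL=53/221, mR=64/221; mL+mR=9/17 → advance +1; mR−mL=11/221 → turn +1·90°
n=4: pose=(2,5,W); sL=45/58, sR=45/68; mL=1755/3944, mR=-225/1972; mL+mR=45/136 → advance +1; mR−mL=-2205/3944 → turn -1·90°
n=5: pose=(1,5,N); sL=90/149, sR=90/113; mL=3465/16837, mR=3240/16837; mL+mR=45/113 → advance +1; mR−mL=-225/16837 → turn -1·90°
n=6: pose=(1,6,E); sL=45/49, sR=45/37; mL=1125/3626, mR=540/1813; mL+mR=45/74 → advance +1; mR−mL=-45/3626 → turn -1·90°
n=7: pose=(2,6,S); sL=18/13, sR=90/97; mL=1161/1261, mR=-576/1261; mL+mR=45/97 → advance +1; mR−mL=-1737/1261 → turn -1·90°

0 45/34 9/8 207/272 -27/136 4 3 W
1 90/89 90/61 1485/5429 2520/5429 3 3 N
2 1 45/53 61/106 -8/53 3 4 W
3 10/13 18/17 53/221 64/221 2 4 N
4 45/58 45/68 1755/3944 -225/1972 2 5 W
5 90/149 90/113 3465/16837 3240/16837 1 5 N
6 45/49 45/37 1125/3626 540/1813 1 6 E
7 18/13 90/97 1161/1261 -576/1261 2 6 S
final 2 5 W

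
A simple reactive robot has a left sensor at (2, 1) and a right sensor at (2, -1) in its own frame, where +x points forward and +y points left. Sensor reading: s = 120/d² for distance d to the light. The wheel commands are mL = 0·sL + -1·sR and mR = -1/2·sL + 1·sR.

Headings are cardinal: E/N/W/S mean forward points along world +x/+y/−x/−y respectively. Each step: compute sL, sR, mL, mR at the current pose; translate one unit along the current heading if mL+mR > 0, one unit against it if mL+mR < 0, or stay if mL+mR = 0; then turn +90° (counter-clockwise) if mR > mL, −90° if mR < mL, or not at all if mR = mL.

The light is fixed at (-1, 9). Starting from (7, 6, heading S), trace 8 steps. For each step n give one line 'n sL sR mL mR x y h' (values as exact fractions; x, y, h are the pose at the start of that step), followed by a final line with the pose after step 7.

0 60/53 60/37 -60/37 2070/1961 7 6 S
1 120/101 120/109 -120/109 5580/11009 7 7 E
2 10/3 15/8 -15/8 5/24 6 7 N
3 120/41 120/29 -120/29 3180/1189 6 6 W
4 60/53 60/37 -60/37 2070/1961 7 6 S
5 120/101 120/109 -120/109 5580/11009 7 7 E
6 10/3 15/8 -15/8 5/24 6 7 N
7 120/41 120/29 -120/29 3180/1189 6 6 W
final 7 6 S

n=0: pose=(7,6,S); sL=60/53, sR=60/37; mL=-60/37, mR=2070/1961; mL+mR=-30/53 → advance -1; mR−mL=5250/1961 → turn +1·90°
n=1: pose=(7,7,E); sL=120/101, sR=120/109; mL=-120/109, mR=5580/11009; mL+mR=-60/101 → advance -1; mR−mL=17700/11009 → turn +1·90°
n=2: pose=(6,7,N); sL=10/3, sR=15/8; mL=-15/8, mR=5/24; mL+mR=-5/3 → advance -1; mR−mL=25/12 → turn +1·90°
n=3: pose=(6,6,W); sL=120/41, sR=120/29; mL=-120/29, mR=3180/1189; mL+mR=-60/41 → advance -1; mR−mL=8100/1189 → turn +1·90°
n=4: pose=(7,6,S); sL=60/53, sR=60/37; mL=-60/37, mR=2070/1961; mL+mR=-30/53 → advance -1; mR−mL=5250/1961 → turn +1·90°
n=5: pose=(7,7,E); sL=120/101, sR=120/109; mL=-120/109, mR=5580/11009; mL+mR=-60/101 → advance -1; mR−mL=17700/11009 → turn +1·90°
n=6: pose=(6,7,N); sL=10/3, sR=15/8; mL=-15/8, mR=5/24; mL+mR=-5/3 → advance -1; mR−mL=25/12 → turn +1·90°
n=7: pose=(6,6,W); sL=120/41, sR=120/29; mL=-120/29, mR=3180/1189; mL+mR=-60/41 → advance -1; mR−mL=8100/1189 → turn +1·90°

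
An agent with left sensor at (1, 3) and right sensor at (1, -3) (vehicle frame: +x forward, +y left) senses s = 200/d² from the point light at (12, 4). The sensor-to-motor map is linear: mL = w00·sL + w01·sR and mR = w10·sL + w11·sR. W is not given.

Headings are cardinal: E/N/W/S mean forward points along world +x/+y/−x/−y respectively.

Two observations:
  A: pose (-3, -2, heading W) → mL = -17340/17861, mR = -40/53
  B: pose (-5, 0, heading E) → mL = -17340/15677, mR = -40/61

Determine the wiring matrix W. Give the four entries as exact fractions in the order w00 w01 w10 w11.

-1 -1/2 0 -1

obs A: pose=(-3,-2,W) → sL=200/337, sR=40/53, mL=-17340/17861, mR=-40/53
obs B: pose=(-5,0,E) → sL=200/257, sR=40/61, mL=-17340/15677, mR=-40/61
sensor matrix S = [[200/337, 40/53], [200/257, 40/61]]; det S = -55488000/280006897
solve [mL_A; mL_B] = S·[w00; w01] and [mR_A; mR_B] = S·[w10; w11]:
  w00 = -1, w01 = -1/2, w10 = 0, w11 = -1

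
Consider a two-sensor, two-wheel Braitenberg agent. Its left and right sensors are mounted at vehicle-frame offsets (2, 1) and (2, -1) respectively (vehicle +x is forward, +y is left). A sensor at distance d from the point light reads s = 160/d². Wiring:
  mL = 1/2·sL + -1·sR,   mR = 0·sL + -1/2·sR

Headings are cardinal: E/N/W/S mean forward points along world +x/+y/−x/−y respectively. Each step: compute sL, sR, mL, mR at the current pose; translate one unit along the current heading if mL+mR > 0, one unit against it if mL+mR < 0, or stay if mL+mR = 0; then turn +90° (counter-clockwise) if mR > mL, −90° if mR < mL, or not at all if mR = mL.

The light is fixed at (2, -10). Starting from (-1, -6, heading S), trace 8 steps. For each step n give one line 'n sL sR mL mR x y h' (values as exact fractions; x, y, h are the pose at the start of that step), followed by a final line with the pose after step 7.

n=0: pose=(-1,-6,S); sL=20, sR=8; mL=2, mR=-4; mL+mR=-2 → advance -1; mR−mL=-6 → turn -1·90°
n=1: pose=(-1,-5,W); sL=160/41, sR=160/61; mL=-1680/2501, mR=-80/61; mL+mR=-4960/2501 → advance -1; mR−mL=-1600/2501 → turn -1·90°
n=2: pose=(0,-5,N); sL=80/29, sR=16/5; mL=-264/145, mR=-8/5; mL+mR=-496/145 → advance -1; mR−mL=32/145 → turn +1·90°
n=3: pose=(0,-6,W); sL=32/5, sR=160/41; mL=-144/205, mR=-80/41; mL+mR=-544/205 → advance -1; mR−mL=-256/205 → turn -1·90°
n=4: pose=(1,-6,N); sL=4, sR=40/9; mL=-22/9, mR=-20/9; mL+mR=-14/3 → advance -1; mR−mL=2/9 → turn +1·90°
n=5: pose=(1,-7,W); sL=160/13, sR=32/5; mL=-16/65, mR=-16/5; mL+mR=-224/65 → advance -1; mR−mL=-192/65 → turn -1·90°
n=6: pose=(2,-7,N); sL=80/13, sR=80/13; mL=-40/13, mR=-40/13; mL+mR=-80/13 → advance -1; mR−mL=0 → turn +0·90°
n=7: pose=(2,-8,N); sL=160/17, sR=160/17; mL=-80/17, mR=-80/17; mL+mR=-160/17 → advance -1; mR−mL=0 → turn +0·90°

0 20 8 2 -4 -1 -6 S
1 160/41 160/61 -1680/2501 -80/61 -1 -5 W
2 80/29 16/5 -264/145 -8/5 0 -5 N
3 32/5 160/41 -144/205 -80/41 0 -6 W
4 4 40/9 -22/9 -20/9 1 -6 N
5 160/13 32/5 -16/65 -16/5 1 -7 W
6 80/13 80/13 -40/13 -40/13 2 -7 N
7 160/17 160/17 -80/17 -80/17 2 -8 N
final 2 -9 N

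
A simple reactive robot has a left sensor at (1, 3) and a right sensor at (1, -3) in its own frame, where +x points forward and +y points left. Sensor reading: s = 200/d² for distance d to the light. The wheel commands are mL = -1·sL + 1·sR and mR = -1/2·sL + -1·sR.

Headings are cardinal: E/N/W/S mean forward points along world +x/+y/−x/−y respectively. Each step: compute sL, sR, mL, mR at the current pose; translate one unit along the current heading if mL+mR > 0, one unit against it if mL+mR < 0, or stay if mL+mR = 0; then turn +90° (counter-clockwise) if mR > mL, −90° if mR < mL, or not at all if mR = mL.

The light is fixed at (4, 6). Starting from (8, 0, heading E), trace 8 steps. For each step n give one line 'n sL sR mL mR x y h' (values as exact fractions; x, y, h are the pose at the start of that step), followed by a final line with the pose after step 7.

n=0: pose=(8,0,E); sL=100/17, sR=100/53; mL=-3600/901, mR=-4350/901; mL+mR=-150/17 → advance -1; mR−mL=-750/901 → turn -1·90°
n=1: pose=(7,0,S); sL=40/17, sR=200/49; mL=1440/833, mR=-4380/833; mL+mR=-60/17 → advance -1; mR−mL=-5820/833 → turn -1·90°
n=2: pose=(7,1,W); sL=50/17, sR=25; mL=375/17, mR=-450/17; mL+mR=-75/17 → advance -1; mR−mL=-825/17 → turn -1·90°
n=3: pose=(8,1,N); sL=200/17, sR=40/13; mL=-1920/221, mR=-1980/221; mL+mR=-300/17 → advance -1; mR−mL=-60/221 → turn -1·90°
n=4: pose=(8,0,E); sL=100/17, sR=100/53; mL=-3600/901, mR=-4350/901; mL+mR=-150/17 → advance -1; mR−mL=-750/901 → turn -1·90°
n=5: pose=(7,0,S); sL=40/17, sR=200/49; mL=1440/833, mR=-4380/833; mL+mR=-60/17 → advance -1; mR−mL=-5820/833 → turn -1·90°
n=6: pose=(7,1,W); sL=50/17, sR=25; mL=375/17, mR=-450/17; mL+mR=-75/17 → advance -1; mR−mL=-825/17 → turn -1·90°
n=7: pose=(8,1,N); sL=200/17, sR=40/13; mL=-1920/221, mR=-1980/221; mL+mR=-300/17 → advance -1; mR−mL=-60/221 → turn -1·90°

0 100/17 100/53 -3600/901 -4350/901 8 0 E
1 40/17 200/49 1440/833 -4380/833 7 0 S
2 50/17 25 375/17 -450/17 7 1 W
3 200/17 40/13 -1920/221 -1980/221 8 1 N
4 100/17 100/53 -3600/901 -4350/901 8 0 E
5 40/17 200/49 1440/833 -4380/833 7 0 S
6 50/17 25 375/17 -450/17 7 1 W
7 200/17 40/13 -1920/221 -1980/221 8 1 N
final 8 0 E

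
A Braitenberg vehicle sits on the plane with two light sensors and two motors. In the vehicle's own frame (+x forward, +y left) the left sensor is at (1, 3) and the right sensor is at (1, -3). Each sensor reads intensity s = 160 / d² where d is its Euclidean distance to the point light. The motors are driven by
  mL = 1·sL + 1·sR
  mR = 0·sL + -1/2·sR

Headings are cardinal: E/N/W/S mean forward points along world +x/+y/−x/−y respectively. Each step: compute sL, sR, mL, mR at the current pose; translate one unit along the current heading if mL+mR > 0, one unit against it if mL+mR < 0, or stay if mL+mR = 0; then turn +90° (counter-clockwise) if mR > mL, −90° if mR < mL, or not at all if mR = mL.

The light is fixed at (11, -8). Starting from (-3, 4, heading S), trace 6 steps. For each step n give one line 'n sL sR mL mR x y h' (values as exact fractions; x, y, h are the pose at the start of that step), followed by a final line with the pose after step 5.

n=0: pose=(-3,4,S); sL=80/121, sR=16/41; mL=5216/4961, mR=-8/41; mL+mR=4248/4961 → advance +1; mR−mL=-6184/4961 → turn -1·90°
n=1: pose=(-3,3,W); sL=160/289, sR=160/421; mL=113600/121669, mR=-80/421; mL+mR=90480/121669 → advance +1; mR−mL=-136720/121669 → turn -1·90°
n=2: pose=(-4,3,N); sL=40/117, sR=5/9; mL=35/39, mR=-5/18; mL+mR=145/234 → advance +1; mR−mL=-275/234 → turn -1·90°
n=3: pose=(-4,4,E); sL=160/421, sR=160/277; mL=111680/116617, mR=-80/277; mL+mR=78000/116617 → advance +1; mR−mL=-145360/116617 → turn -1·90°
n=4: pose=(-3,4,S); sL=80/121, sR=16/41; mL=5216/4961, mR=-8/41; mL+mR=4248/4961 → advance +1; mR−mL=-6184/4961 → turn -1·90°
n=5: pose=(-3,3,W); sL=160/289, sR=160/421; mL=113600/121669, mR=-80/421; mL+mR=90480/121669 → advance +1; mR−mL=-136720/121669 → turn -1·90°

0 80/121 16/41 5216/4961 -8/41 -3 4 S
1 160/289 160/421 113600/121669 -80/421 -3 3 W
2 40/117 5/9 35/39 -5/18 -4 3 N
3 160/421 160/277 111680/116617 -80/277 -4 4 E
4 80/121 16/41 5216/4961 -8/41 -3 4 S
5 160/289 160/421 113600/121669 -80/421 -3 3 W
final -4 3 N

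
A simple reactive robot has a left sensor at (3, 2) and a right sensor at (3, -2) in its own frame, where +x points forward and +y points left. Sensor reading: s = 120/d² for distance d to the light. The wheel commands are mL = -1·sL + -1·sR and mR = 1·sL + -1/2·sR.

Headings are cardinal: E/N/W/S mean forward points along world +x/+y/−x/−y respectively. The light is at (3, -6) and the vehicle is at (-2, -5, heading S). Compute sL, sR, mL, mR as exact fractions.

120/13 120/53 -7920/689 5580/689

left sensor world pos  = (0, -8); dL² = 13
right sensor world pos = (-4, -8); dR² = 53
sL = 120/13 = 120/13
sR = 120/53 = 120/53
mL = -1·sL + -1·sR = -7920/689
mR = 1·sL + -1/2·sR = 5580/689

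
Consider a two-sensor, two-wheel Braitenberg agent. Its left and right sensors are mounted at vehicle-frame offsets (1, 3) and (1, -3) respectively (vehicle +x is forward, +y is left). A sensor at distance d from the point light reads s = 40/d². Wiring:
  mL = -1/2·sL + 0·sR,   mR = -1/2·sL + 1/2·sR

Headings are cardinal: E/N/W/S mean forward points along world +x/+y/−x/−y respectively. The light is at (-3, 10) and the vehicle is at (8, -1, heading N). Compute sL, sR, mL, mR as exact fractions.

10/41 5/37 -5/41 -165/3034

left sensor world pos  = (5, 0); dL² = 164
right sensor world pos = (11, 0); dR² = 296
sL = 40/164 = 10/41
sR = 40/296 = 5/37
mL = -1/2·sL + 0·sR = -5/41
mR = -1/2·sL + 1/2·sR = -165/3034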